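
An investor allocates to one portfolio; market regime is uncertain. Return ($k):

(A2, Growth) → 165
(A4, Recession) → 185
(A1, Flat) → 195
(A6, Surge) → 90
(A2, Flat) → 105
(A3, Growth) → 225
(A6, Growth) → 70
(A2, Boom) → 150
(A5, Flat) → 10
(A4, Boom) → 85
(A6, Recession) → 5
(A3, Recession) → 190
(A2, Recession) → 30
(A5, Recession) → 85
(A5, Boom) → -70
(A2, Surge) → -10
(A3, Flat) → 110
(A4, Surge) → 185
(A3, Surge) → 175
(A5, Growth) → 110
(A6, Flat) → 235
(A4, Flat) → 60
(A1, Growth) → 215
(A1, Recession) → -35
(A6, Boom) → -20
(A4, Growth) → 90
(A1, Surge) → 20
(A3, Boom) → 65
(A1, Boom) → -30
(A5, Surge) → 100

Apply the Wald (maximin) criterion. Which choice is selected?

Row minima: A1=-35, A2=-10, A3=65, A4=60, A5=-70, A6=-20
Best worst-case = 65 → A3.

A3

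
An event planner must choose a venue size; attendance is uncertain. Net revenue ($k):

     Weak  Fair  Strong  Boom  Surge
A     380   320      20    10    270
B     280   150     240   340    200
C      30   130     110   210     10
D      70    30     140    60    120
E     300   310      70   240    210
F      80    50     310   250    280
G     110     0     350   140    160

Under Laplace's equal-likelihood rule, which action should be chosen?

Row averages: A=200, B=242, C=98, D=84, E=226, F=194, G=152
Highest average = 242 → B.

B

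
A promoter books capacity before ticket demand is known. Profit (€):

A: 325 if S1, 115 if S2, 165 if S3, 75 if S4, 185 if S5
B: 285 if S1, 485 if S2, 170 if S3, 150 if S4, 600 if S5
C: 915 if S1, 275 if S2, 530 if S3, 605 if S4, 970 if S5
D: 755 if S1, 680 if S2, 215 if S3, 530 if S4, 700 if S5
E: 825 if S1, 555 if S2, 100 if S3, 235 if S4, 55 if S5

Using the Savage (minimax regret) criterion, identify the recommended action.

Column bests: S1=915, S2=680, S3=530, S4=605, S5=970.
A regrets: 590, 565, 365, 530, 785 → max 785
B regrets: 630, 195, 360, 455, 370 → max 630
C regrets: 0, 405, 0, 0, 0 → max 405
D regrets: 160, 0, 315, 75, 270 → max 315
E regrets: 90, 125, 430, 370, 915 → max 915
Smallest max regret = 315 → D.

D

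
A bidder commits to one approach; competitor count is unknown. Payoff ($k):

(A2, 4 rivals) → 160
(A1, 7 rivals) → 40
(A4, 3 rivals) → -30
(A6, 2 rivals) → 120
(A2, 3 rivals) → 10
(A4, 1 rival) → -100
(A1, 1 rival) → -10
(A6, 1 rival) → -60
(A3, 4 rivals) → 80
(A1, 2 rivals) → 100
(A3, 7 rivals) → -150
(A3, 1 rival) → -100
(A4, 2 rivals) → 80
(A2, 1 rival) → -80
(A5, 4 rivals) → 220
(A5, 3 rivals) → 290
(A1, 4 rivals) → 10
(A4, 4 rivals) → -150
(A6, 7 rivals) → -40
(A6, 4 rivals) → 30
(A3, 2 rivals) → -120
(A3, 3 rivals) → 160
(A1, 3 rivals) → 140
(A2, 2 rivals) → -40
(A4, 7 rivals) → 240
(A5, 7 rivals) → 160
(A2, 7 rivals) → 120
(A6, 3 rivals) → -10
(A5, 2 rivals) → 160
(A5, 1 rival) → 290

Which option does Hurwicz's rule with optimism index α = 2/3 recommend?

A1: 2/3·140 + 1/3·(-10) = 90
A2: 2/3·160 + 1/3·(-80) = 80
A3: 2/3·160 + 1/3·(-150) = 170/3
A4: 2/3·240 + 1/3·(-150) = 110
A5: 2/3·290 + 1/3·160 = 740/3
A6: 2/3·120 + 1/3·(-60) = 60
Highest Hurwicz score = 740/3 → A5.

A5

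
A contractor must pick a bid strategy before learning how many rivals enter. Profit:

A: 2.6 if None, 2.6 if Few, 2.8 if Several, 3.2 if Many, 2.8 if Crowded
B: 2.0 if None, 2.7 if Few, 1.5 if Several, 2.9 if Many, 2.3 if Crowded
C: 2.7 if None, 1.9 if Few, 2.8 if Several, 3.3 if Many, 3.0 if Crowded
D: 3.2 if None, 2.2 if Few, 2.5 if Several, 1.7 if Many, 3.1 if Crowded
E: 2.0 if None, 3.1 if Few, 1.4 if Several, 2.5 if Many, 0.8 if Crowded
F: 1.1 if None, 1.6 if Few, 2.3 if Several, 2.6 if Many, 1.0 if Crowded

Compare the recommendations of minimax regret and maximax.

Column bests: None=3.2, Few=3.1, Several=2.8, Many=3.3, Crowded=3.1.
A regrets: 0.6, 0.5, 0.0, 0.1, 0.3 → max 0.6
B regrets: 1.2, 0.4, 1.3, 0.4, 0.8 → max 1.3
C regrets: 0.5, 1.2, 0.0, 0.0, 0.1 → max 1.2
D regrets: 0.0, 0.9, 0.3, 1.6, 0.0 → max 1.6
E regrets: 1.2, 0.0, 1.4, 0.8, 2.3 → max 2.3
F regrets: 2.1, 1.5, 0.5, 0.7, 2.1 → max 2.1
Smallest max regret = 0.6 → A.
Row maxima: A=3.2, B=2.9, C=3.3, D=3.2, E=3.1, F=2.6
Best best-case = 3.3 → C.

minimax regret → A; maximax → C (disagree)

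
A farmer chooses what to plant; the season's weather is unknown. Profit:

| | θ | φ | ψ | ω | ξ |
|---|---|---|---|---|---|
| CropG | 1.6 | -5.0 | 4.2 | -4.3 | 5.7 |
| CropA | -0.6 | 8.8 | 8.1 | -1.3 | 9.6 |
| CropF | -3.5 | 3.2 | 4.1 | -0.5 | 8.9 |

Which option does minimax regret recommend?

CropA

Column bests: θ=1.6, φ=8.8, ψ=8.1, ω=-0.5, ξ=9.6.
CropG regrets: 0.0, 13.8, 3.9, 3.8, 3.9 → max 13.8
CropA regrets: 2.2, 0.0, 0.0, 0.8, 0.0 → max 2.2
CropF regrets: 5.1, 5.6, 4.0, 0.0, 0.7 → max 5.6
Smallest max regret = 2.2 → CropA.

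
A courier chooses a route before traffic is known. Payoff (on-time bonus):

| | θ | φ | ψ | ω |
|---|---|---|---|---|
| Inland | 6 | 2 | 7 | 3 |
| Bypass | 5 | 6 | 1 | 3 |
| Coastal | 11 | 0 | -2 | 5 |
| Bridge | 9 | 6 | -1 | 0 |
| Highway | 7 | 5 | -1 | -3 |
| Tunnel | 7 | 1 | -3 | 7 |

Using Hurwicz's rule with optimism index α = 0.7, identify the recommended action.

Inland: 0.7·7 + 0.3·2 = 5.5
Bypass: 0.7·6 + 0.3·1 = 4.5
Coastal: 0.7·11 + 0.3·(-2) = 7.1
Bridge: 0.7·9 + 0.3·(-1) = 6
Highway: 0.7·7 + 0.3·(-3) = 4
Tunnel: 0.7·7 + 0.3·(-3) = 4
Highest Hurwicz score = 7.1 → Coastal.

Coastal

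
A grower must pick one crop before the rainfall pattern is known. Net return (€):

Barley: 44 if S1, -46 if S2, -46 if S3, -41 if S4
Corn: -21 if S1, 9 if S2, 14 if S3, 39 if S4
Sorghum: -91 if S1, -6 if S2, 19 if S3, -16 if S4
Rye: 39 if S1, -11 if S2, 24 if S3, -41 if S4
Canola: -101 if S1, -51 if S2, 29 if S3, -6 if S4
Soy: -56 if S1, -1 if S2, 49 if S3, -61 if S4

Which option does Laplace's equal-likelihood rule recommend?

Corn

Row averages: Barley=-22.25, Corn=10.25, Sorghum=-23.5, Rye=2.75, Canola=-32.25, Soy=-17.25
Highest average = 10.25 → Corn.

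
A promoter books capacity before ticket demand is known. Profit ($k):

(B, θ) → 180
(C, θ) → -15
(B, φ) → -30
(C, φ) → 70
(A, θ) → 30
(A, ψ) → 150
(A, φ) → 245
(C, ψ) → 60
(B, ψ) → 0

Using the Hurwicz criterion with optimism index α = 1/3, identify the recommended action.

A

A: 1/3·245 + 2/3·30 = 305/3
B: 1/3·180 + 2/3·(-30) = 40
C: 1/3·70 + 2/3·(-15) = 40/3
Highest Hurwicz score = 305/3 → A.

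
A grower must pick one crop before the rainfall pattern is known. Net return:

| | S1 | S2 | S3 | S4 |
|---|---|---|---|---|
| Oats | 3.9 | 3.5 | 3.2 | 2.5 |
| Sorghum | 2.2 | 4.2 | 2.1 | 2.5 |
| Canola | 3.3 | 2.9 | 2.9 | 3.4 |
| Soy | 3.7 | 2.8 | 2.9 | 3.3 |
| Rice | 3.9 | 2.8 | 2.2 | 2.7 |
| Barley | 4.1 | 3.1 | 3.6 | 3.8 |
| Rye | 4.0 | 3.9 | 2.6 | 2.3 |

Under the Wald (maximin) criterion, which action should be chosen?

Barley

Row minima: Oats=2.5, Sorghum=2.1, Canola=2.9, Soy=2.8, Rice=2.2, Barley=3.1, Rye=2.3
Best worst-case = 3.1 → Barley.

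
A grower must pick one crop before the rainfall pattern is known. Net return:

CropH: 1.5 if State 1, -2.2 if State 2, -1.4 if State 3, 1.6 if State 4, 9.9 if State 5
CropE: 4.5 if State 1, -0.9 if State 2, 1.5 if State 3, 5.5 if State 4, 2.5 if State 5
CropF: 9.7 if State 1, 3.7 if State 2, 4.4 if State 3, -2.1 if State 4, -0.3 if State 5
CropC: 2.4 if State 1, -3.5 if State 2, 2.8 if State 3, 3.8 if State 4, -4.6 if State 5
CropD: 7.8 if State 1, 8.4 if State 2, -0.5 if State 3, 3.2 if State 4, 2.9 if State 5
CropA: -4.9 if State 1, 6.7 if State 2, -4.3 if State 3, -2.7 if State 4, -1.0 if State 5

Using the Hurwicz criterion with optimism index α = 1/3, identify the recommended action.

CropH: 1/3·9.9 + 2/3·(-2.2) = 11/6
CropE: 1/3·5.5 + 2/3·(-0.9) = 37/30
CropF: 1/3·9.7 + 2/3·(-2.1) = 11/6
CropC: 1/3·3.8 + 2/3·(-4.6) = -1.8
CropD: 1/3·8.4 + 2/3·(-0.5) = 37/15
CropA: 1/3·6.7 + 2/3·(-4.9) = -31/30
Highest Hurwicz score = 37/15 → CropD.

CropD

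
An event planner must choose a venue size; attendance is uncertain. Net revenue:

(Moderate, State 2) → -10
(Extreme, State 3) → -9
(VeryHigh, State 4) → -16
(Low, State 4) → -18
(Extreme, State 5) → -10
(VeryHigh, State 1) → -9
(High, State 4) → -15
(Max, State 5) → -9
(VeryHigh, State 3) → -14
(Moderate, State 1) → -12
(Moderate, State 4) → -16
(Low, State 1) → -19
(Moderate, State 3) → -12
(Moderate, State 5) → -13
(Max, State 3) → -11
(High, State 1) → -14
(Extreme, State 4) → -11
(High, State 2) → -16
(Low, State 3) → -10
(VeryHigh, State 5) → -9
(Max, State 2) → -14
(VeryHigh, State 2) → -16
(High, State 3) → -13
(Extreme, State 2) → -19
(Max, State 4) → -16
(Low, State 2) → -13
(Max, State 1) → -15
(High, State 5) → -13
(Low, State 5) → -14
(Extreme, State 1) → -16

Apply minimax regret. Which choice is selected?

Moderate

Column bests: State 1=-9, State 2=-10, State 3=-9, State 4=-11, State 5=-9.
Low regrets: 10, 3, 1, 7, 5 → max 10
Moderate regrets: 3, 0, 3, 5, 4 → max 5
High regrets: 5, 6, 4, 4, 4 → max 6
VeryHigh regrets: 0, 6, 5, 5, 0 → max 6
Extreme regrets: 7, 9, 0, 0, 1 → max 9
Max regrets: 6, 4, 2, 5, 0 → max 6
Smallest max regret = 5 → Moderate.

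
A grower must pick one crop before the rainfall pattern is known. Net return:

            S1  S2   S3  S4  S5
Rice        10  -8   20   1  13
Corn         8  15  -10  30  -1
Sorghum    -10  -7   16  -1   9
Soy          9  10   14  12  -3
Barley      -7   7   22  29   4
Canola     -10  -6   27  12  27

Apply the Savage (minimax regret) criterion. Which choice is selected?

Canola

Column bests: S1=10, S2=15, S3=27, S4=30, S5=27.
Rice regrets: 0, 23, 7, 29, 14 → max 29
Corn regrets: 2, 0, 37, 0, 28 → max 37
Sorghum regrets: 20, 22, 11, 31, 18 → max 31
Soy regrets: 1, 5, 13, 18, 30 → max 30
Barley regrets: 17, 8, 5, 1, 23 → max 23
Canola regrets: 20, 21, 0, 18, 0 → max 21
Smallest max regret = 21 → Canola.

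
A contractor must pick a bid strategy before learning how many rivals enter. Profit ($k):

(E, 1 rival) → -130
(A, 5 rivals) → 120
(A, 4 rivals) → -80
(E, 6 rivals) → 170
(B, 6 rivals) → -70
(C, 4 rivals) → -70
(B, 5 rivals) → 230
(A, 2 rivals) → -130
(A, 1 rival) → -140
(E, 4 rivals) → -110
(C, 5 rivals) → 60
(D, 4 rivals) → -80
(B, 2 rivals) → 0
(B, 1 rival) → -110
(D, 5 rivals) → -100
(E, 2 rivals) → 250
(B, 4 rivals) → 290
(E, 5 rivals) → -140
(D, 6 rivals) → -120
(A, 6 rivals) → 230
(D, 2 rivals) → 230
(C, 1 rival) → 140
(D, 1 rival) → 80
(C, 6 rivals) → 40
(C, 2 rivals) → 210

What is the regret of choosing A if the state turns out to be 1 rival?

280

Best payoff under 1 rival is 140.
Regret = 140 − (-140) = 280.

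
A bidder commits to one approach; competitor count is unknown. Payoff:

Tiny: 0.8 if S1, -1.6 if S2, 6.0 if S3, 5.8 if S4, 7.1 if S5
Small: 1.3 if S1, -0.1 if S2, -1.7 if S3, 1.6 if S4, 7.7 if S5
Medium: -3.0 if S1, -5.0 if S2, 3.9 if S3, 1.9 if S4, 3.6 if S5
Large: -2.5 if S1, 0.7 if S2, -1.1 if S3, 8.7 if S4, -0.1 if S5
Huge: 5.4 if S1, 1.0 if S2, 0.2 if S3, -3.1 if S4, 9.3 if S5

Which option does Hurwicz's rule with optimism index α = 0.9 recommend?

Tiny: 0.9·7.1 + 0.1·(-1.6) = 6.23
Small: 0.9·7.7 + 0.1·(-1.7) = 6.76
Medium: 0.9·3.9 + 0.1·(-5.0) = 3.01
Large: 0.9·8.7 + 0.1·(-2.5) = 7.58
Huge: 0.9·9.3 + 0.1·(-3.1) = 8.06
Highest Hurwicz score = 8.06 → Huge.

Huge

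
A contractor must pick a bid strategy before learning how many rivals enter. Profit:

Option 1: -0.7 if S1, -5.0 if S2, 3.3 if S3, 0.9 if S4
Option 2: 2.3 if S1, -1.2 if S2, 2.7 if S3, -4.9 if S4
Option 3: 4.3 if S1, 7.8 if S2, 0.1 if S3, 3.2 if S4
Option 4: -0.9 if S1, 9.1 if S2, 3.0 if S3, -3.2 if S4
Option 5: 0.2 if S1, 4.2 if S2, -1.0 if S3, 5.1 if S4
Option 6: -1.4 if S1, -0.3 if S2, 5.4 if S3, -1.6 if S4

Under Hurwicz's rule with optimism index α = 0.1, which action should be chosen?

Option 3

Option 1: 0.1·3.3 + 0.9·(-5.0) = -4.17
Option 2: 0.1·2.7 + 0.9·(-4.9) = -4.14
Option 3: 0.1·7.8 + 0.9·0.1 = 0.87
Option 4: 0.1·9.1 + 0.9·(-3.2) = -1.97
Option 5: 0.1·5.1 + 0.9·(-1.0) = -0.39
Option 6: 0.1·5.4 + 0.9·(-1.6) = -0.9
Highest Hurwicz score = 0.87 → Option 3.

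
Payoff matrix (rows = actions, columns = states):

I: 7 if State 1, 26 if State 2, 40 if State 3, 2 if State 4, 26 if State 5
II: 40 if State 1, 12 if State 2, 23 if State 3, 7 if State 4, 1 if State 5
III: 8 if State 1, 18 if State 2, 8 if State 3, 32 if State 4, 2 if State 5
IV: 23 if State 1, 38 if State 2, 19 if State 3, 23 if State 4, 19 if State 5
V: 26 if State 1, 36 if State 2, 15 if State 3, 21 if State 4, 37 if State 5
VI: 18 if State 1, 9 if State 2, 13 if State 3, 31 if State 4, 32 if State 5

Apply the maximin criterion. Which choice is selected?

IV

Row minima: I=2, II=1, III=2, IV=19, V=15, VI=9
Best worst-case = 19 → IV.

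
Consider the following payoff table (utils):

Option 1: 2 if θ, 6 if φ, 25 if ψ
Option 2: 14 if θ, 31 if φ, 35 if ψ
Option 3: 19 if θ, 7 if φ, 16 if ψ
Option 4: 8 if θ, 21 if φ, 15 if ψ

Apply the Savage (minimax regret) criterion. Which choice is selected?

Option 2

Column bests: θ=19, φ=31, ψ=35.
Option 1 regrets: 17, 25, 10 → max 25
Option 2 regrets: 5, 0, 0 → max 5
Option 3 regrets: 0, 24, 19 → max 24
Option 4 regrets: 11, 10, 20 → max 20
Smallest max regret = 5 → Option 2.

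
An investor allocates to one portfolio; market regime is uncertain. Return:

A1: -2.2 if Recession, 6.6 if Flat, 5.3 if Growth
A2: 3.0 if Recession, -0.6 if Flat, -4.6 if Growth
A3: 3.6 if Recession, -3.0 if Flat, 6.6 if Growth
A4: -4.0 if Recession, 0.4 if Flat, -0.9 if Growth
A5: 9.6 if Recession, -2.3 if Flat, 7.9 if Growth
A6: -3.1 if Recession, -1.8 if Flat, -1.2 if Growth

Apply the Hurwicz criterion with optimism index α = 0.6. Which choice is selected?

A1: 0.6·6.6 + 0.4·(-2.2) = 3.08
A2: 0.6·3.0 + 0.4·(-4.6) = -0.04
A3: 0.6·6.6 + 0.4·(-3.0) = 2.76
A4: 0.6·0.4 + 0.4·(-4.0) = -1.36
A5: 0.6·9.6 + 0.4·(-2.3) = 4.84
A6: 0.6·(-1.2) + 0.4·(-3.1) = -1.96
Highest Hurwicz score = 4.84 → A5.

A5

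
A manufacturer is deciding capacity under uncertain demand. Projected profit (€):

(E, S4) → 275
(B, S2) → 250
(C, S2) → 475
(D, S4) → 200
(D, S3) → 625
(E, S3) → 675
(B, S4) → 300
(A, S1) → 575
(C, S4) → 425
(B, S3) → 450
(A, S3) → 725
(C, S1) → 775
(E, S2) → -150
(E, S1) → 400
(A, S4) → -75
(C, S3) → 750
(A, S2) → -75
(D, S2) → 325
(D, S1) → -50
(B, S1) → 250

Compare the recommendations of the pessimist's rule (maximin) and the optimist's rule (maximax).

Row minima: A=-75, B=250, C=425, D=-50, E=-150
Best worst-case = 425 → C.
Row maxima: A=725, B=450, C=775, D=625, E=675
Best best-case = 775 → C.

maximin → C; maximax → C (agree)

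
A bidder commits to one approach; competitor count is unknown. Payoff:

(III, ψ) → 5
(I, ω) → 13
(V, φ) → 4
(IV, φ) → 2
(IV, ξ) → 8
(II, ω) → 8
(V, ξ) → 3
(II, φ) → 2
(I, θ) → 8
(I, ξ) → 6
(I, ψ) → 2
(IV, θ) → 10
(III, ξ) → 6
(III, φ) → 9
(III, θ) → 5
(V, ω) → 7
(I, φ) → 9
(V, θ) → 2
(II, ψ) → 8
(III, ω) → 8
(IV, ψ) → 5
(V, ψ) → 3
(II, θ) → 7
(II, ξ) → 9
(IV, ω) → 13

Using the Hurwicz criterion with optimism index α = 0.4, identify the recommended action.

I: 0.4·13 + 0.6·2 = 6.4
II: 0.4·9 + 0.6·2 = 4.8
III: 0.4·9 + 0.6·5 = 6.6
IV: 0.4·13 + 0.6·2 = 6.4
V: 0.4·7 + 0.6·2 = 4
Highest Hurwicz score = 6.6 → III.

III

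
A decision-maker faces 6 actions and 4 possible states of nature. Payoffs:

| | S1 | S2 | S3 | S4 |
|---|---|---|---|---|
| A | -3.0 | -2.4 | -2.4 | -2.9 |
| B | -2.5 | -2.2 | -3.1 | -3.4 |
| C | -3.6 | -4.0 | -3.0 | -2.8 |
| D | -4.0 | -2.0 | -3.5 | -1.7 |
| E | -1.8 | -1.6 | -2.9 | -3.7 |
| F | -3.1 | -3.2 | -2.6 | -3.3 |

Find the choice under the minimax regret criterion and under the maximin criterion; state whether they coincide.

Column bests: S1=-1.8, S2=-1.6, S3=-2.4, S4=-1.7.
A regrets: 1.2, 0.8, 0.0, 1.2 → max 1.2
B regrets: 0.7, 0.6, 0.7, 1.7 → max 1.7
C regrets: 1.8, 2.4, 0.6, 1.1 → max 2.4
D regrets: 2.2, 0.4, 1.1, 0.0 → max 2.2
E regrets: 0.0, 0.0, 0.5, 2.0 → max 2.0
F regrets: 1.3, 1.6, 0.2, 1.6 → max 1.6
Smallest max regret = 1.2 → A.
Row minima: A=-3.0, B=-3.4, C=-4.0, D=-4.0, E=-3.7, F=-3.3
Best worst-case = -3.0 → A.

minimax regret → A; maximin → A (agree)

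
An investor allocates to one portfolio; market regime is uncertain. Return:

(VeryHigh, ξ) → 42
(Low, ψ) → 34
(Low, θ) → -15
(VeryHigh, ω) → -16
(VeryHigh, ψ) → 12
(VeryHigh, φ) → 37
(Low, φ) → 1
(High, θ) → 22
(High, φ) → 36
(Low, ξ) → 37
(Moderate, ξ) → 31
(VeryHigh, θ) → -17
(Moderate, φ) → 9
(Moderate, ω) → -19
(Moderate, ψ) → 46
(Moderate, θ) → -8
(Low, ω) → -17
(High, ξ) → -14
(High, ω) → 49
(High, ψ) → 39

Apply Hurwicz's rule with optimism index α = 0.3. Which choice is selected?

High

Low: 0.3·37 + 0.7·(-17) = -0.8
Moderate: 0.3·46 + 0.7·(-19) = 0.5
High: 0.3·49 + 0.7·(-14) = 4.9
VeryHigh: 0.3·42 + 0.7·(-17) = 0.7
Highest Hurwicz score = 4.9 → High.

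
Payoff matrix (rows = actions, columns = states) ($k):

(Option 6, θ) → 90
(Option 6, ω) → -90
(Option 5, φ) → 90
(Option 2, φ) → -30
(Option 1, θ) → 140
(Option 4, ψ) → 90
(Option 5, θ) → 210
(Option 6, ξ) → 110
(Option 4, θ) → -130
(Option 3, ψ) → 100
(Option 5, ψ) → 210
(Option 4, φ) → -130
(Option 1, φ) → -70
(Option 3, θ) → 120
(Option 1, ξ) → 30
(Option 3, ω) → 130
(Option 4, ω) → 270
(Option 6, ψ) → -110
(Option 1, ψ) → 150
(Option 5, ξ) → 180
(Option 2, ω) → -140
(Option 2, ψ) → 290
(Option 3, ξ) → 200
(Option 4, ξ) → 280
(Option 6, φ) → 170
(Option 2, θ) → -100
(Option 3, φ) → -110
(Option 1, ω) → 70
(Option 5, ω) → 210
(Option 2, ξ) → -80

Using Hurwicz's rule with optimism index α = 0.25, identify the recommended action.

Option 1: 0.25·150 + 0.75·(-70) = -15
Option 2: 0.25·290 + 0.75·(-140) = -32.5
Option 3: 0.25·200 + 0.75·(-110) = -32.5
Option 4: 0.25·280 + 0.75·(-130) = -27.5
Option 5: 0.25·210 + 0.75·90 = 120
Option 6: 0.25·170 + 0.75·(-110) = -40
Highest Hurwicz score = 120 → Option 5.

Option 5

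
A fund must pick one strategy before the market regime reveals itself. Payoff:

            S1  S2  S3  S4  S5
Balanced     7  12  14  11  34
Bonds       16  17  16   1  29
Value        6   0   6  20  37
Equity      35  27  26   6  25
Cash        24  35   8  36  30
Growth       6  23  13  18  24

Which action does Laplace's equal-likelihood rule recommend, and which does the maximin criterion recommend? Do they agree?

Row averages: Balanced=15.6, Bonds=15.8, Value=13.8, Equity=23.8, Cash=26.6, Growth=16.8
Highest average = 26.6 → Cash.
Row minima: Balanced=7, Bonds=1, Value=0, Equity=6, Cash=8, Growth=6
Best worst-case = 8 → Cash.

laplace → Cash; maximin → Cash (agree)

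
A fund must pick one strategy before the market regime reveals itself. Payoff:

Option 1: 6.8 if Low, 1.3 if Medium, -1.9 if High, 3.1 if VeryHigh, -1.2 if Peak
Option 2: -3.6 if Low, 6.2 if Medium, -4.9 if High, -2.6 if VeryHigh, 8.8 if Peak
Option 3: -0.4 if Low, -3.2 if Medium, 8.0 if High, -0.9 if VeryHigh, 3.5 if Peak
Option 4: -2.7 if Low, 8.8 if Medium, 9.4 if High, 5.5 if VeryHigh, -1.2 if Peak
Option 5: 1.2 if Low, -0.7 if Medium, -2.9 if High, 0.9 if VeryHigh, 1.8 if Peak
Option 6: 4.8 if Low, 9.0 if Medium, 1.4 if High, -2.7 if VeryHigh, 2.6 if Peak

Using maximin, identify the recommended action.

Option 1

Row minima: Option 1=-1.9, Option 2=-4.9, Option 3=-3.2, Option 4=-2.7, Option 5=-2.9, Option 6=-2.7
Best worst-case = -1.9 → Option 1.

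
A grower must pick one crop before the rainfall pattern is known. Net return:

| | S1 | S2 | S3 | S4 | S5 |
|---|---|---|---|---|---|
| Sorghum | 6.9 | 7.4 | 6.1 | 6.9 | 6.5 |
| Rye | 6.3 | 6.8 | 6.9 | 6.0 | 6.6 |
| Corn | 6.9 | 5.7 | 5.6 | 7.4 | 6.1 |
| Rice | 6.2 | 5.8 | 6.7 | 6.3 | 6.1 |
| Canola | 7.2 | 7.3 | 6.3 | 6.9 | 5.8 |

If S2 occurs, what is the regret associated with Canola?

0.1

Best payoff under S2 is 7.4.
Regret = 7.4 − 7.3 = 0.1.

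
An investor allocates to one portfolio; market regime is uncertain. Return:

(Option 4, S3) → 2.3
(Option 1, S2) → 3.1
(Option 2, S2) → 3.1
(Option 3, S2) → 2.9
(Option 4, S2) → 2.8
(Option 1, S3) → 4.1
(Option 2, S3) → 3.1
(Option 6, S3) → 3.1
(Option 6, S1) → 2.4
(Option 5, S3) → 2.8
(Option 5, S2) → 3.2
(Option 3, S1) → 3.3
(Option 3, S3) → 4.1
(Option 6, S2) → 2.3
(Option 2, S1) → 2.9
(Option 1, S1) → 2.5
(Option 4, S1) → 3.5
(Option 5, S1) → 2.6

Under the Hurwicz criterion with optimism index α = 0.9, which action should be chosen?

Option 3

Option 1: 0.9·4.1 + 0.1·2.5 = 3.94
Option 2: 0.9·3.1 + 0.1·2.9 = 3.08
Option 3: 0.9·4.1 + 0.1·2.9 = 3.98
Option 4: 0.9·3.5 + 0.1·2.3 = 3.38
Option 5: 0.9·3.2 + 0.1·2.6 = 3.14
Option 6: 0.9·3.1 + 0.1·2.3 = 3.02
Highest Hurwicz score = 3.98 → Option 3.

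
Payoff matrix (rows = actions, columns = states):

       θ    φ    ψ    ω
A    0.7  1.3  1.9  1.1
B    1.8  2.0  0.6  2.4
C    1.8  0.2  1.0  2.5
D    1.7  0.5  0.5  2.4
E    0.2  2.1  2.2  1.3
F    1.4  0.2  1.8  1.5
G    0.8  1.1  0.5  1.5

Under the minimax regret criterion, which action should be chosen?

A

Column bests: θ=1.8, φ=2.1, ψ=2.2, ω=2.5.
A regrets: 1.1, 0.8, 0.3, 1.4 → max 1.4
B regrets: 0.0, 0.1, 1.6, 0.1 → max 1.6
C regrets: 0.0, 1.9, 1.2, 0.0 → max 1.9
D regrets: 0.1, 1.6, 1.7, 0.1 → max 1.7
E regrets: 1.6, 0.0, 0.0, 1.2 → max 1.6
F regrets: 0.4, 1.9, 0.4, 1.0 → max 1.9
G regrets: 1.0, 1.0, 1.7, 1.0 → max 1.7
Smallest max regret = 1.4 → A.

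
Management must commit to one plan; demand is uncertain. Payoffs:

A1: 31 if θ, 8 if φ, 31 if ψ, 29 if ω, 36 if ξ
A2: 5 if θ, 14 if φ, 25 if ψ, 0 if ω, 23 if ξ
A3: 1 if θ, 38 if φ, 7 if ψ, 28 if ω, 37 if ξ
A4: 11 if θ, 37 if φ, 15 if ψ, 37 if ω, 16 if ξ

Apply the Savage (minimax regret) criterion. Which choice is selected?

Column bests: θ=31, φ=38, ψ=31, ω=37, ξ=37.
A1 regrets: 0, 30, 0, 8, 1 → max 30
A2 regrets: 26, 24, 6, 37, 14 → max 37
A3 regrets: 30, 0, 24, 9, 0 → max 30
A4 regrets: 20, 1, 16, 0, 21 → max 21
Smallest max regret = 21 → A4.

A4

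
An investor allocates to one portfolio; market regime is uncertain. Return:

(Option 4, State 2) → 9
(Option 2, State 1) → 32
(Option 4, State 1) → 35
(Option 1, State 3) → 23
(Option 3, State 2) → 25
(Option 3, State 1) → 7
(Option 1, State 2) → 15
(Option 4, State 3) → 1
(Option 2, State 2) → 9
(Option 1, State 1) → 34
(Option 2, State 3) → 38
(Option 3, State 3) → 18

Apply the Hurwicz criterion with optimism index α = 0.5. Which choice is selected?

Option 1: 0.5·34 + 0.5·15 = 24.5
Option 2: 0.5·38 + 0.5·9 = 23.5
Option 3: 0.5·25 + 0.5·7 = 16
Option 4: 0.5·35 + 0.5·1 = 18
Highest Hurwicz score = 24.5 → Option 1.

Option 1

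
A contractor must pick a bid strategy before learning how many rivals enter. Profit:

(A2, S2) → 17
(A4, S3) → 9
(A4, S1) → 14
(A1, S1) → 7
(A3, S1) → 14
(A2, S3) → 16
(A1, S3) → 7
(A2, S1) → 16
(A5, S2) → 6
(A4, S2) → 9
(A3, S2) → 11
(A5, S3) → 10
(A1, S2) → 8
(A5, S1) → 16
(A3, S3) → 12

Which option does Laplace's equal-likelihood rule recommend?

Row averages: A1=22/3, A2=49/3, A3=37/3, A4=32/3, A5=32/3
Highest average = 49/3 → A2.

A2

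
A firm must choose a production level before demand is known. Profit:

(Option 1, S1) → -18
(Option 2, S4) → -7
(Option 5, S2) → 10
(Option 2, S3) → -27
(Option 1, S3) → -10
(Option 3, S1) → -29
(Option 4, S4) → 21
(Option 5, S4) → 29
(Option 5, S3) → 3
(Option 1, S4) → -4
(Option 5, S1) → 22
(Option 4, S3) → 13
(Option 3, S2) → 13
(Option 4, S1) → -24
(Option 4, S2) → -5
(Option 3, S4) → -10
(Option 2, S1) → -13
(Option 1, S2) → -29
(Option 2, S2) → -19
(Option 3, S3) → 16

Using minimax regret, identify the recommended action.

Column bests: S1=22, S2=13, S3=16, S4=29.
Option 1 regrets: 40, 42, 26, 33 → max 42
Option 2 regrets: 35, 32, 43, 36 → max 43
Option 3 regrets: 51, 0, 0, 39 → max 51
Option 4 regrets: 46, 18, 3, 8 → max 46
Option 5 regrets: 0, 3, 13, 0 → max 13
Smallest max regret = 13 → Option 5.

Option 5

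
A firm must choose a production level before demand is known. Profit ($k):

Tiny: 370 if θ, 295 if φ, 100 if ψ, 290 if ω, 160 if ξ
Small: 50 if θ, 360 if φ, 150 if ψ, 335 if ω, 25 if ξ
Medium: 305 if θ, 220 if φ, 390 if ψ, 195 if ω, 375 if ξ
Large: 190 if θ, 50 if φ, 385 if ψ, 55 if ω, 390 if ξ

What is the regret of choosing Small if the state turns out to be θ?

320

Best payoff under θ is 370.
Regret = 370 − 50 = 320.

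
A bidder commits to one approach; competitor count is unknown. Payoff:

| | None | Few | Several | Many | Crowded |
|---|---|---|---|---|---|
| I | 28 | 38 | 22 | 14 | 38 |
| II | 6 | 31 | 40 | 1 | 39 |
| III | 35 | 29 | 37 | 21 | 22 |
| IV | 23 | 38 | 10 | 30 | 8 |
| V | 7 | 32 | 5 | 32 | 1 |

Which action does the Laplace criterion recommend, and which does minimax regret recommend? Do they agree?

Row averages: I=28, II=23.4, III=28.8, IV=21.8, V=15.4
Highest average = 28.8 → III.
Column bests: None=35, Few=38, Several=40, Many=32, Crowded=39.
I regrets: 7, 0, 18, 18, 1 → max 18
II regrets: 29, 7, 0, 31, 0 → max 31
III regrets: 0, 9, 3, 11, 17 → max 17
IV regrets: 12, 0, 30, 2, 31 → max 31
V regrets: 28, 6, 35, 0, 38 → max 38
Smallest max regret = 17 → III.

laplace → III; minimax regret → III (agree)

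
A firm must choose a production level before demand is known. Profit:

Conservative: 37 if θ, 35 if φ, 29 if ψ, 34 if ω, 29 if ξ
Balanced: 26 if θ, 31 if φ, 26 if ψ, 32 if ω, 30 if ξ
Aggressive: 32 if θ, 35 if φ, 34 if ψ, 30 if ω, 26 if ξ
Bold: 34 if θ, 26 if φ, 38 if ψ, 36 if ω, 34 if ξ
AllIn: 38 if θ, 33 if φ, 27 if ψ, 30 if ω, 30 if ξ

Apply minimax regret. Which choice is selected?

Column bests: θ=38, φ=35, ψ=38, ω=36, ξ=34.
Conservative regrets: 1, 0, 9, 2, 5 → max 9
Balanced regrets: 12, 4, 12, 4, 4 → max 12
Aggressive regrets: 6, 0, 4, 6, 8 → max 8
Bold regrets: 4, 9, 0, 0, 0 → max 9
AllIn regrets: 0, 2, 11, 6, 4 → max 11
Smallest max regret = 8 → Aggressive.

Aggressive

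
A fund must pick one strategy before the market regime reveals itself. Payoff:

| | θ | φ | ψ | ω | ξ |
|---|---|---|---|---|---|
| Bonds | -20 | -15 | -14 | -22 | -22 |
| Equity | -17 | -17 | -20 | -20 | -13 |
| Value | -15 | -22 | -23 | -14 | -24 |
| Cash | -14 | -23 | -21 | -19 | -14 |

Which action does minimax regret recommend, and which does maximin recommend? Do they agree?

minimax regret → Equity; maximin → Equity (agree)

Column bests: θ=-14, φ=-15, ψ=-14, ω=-14, ξ=-13.
Bonds regrets: 6, 0, 0, 8, 9 → max 9
Equity regrets: 3, 2, 6, 6, 0 → max 6
Value regrets: 1, 7, 9, 0, 11 → max 11
Cash regrets: 0, 8, 7, 5, 1 → max 8
Smallest max regret = 6 → Equity.
Row minima: Bonds=-22, Equity=-20, Value=-24, Cash=-23
Best worst-case = -20 → Equity.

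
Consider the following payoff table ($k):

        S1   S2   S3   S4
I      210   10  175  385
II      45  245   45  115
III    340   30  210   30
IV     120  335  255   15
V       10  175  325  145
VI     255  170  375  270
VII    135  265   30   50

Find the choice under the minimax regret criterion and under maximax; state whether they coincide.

minimax regret → VI; maximax → I (disagree)

Column bests: S1=340, S2=335, S3=375, S4=385.
I regrets: 130, 325, 200, 0 → max 325
II regrets: 295, 90, 330, 270 → max 330
III regrets: 0, 305, 165, 355 → max 355
IV regrets: 220, 0, 120, 370 → max 370
V regrets: 330, 160, 50, 240 → max 330
VI regrets: 85, 165, 0, 115 → max 165
VII regrets: 205, 70, 345, 335 → max 345
Smallest max regret = 165 → VI.
Row maxima: I=385, II=245, III=340, IV=335, V=325, VI=375, VII=265
Best best-case = 385 → I.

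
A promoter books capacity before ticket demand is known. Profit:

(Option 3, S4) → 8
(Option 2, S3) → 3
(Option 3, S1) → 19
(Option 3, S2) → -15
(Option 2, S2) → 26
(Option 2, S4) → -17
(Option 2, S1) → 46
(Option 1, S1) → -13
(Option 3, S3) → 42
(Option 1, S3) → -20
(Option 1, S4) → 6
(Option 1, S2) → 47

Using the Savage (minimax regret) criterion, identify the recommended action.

Column bests: S1=46, S2=47, S3=42, S4=8.
Option 1 regrets: 59, 0, 62, 2 → max 62
Option 2 regrets: 0, 21, 39, 25 → max 39
Option 3 regrets: 27, 62, 0, 0 → max 62
Smallest max regret = 39 → Option 2.

Option 2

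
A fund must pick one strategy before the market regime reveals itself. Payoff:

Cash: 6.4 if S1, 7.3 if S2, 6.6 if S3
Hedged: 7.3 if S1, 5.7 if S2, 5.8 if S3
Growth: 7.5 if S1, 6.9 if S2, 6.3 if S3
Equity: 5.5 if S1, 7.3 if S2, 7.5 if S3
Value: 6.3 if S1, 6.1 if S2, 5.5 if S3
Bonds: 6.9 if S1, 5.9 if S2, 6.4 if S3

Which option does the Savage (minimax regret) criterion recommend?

Cash

Column bests: S1=7.5, S2=7.3, S3=7.5.
Cash regrets: 1.1, 0.0, 0.9 → max 1.1
Hedged regrets: 0.2, 1.6, 1.7 → max 1.7
Growth regrets: 0.0, 0.4, 1.2 → max 1.2
Equity regrets: 2.0, 0.0, 0.0 → max 2.0
Value regrets: 1.2, 1.2, 2.0 → max 2.0
Bonds regrets: 0.6, 1.4, 1.1 → max 1.4
Smallest max regret = 1.1 → Cash.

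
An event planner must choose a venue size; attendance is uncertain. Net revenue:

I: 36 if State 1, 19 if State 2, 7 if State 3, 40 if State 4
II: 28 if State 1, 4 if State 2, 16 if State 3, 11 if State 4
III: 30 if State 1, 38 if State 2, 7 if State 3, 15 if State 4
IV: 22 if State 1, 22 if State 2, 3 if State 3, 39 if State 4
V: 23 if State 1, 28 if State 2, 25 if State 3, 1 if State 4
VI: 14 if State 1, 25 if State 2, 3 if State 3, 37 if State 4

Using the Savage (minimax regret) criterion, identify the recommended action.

Column bests: State 1=36, State 2=38, State 3=25, State 4=40.
I regrets: 0, 19, 18, 0 → max 19
II regrets: 8, 34, 9, 29 → max 34
III regrets: 6, 0, 18, 25 → max 25
IV regrets: 14, 16, 22, 1 → max 22
V regrets: 13, 10, 0, 39 → max 39
VI regrets: 22, 13, 22, 3 → max 22
Smallest max regret = 19 → I.

I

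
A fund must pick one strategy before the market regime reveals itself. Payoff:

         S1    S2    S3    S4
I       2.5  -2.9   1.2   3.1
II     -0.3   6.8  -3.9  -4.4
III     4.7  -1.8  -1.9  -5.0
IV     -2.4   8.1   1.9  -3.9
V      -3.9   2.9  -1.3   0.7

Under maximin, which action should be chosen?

I

Row minima: I=-2.9, II=-4.4, III=-5.0, IV=-3.9, V=-3.9
Best worst-case = -2.9 → I.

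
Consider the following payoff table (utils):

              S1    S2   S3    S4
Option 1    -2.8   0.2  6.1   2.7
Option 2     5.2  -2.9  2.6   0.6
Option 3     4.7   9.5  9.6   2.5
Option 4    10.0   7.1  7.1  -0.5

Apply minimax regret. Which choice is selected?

Option 4

Column bests: S1=10.0, S2=9.5, S3=9.6, S4=2.7.
Option 1 regrets: 12.8, 9.3, 3.5, 0.0 → max 12.8
Option 2 regrets: 4.8, 12.4, 7.0, 2.1 → max 12.4
Option 3 regrets: 5.3, 0.0, 0.0, 0.2 → max 5.3
Option 4 regrets: 0.0, 2.4, 2.5, 3.2 → max 3.2
Smallest max regret = 3.2 → Option 4.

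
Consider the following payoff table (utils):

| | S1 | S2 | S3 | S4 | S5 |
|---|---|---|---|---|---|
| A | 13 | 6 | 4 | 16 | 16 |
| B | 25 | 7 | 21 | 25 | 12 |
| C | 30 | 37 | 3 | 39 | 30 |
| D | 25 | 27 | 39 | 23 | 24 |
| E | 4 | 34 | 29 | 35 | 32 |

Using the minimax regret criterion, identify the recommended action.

D

Column bests: S1=30, S2=37, S3=39, S4=39, S5=32.
A regrets: 17, 31, 35, 23, 16 → max 35
B regrets: 5, 30, 18, 14, 20 → max 30
C regrets: 0, 0, 36, 0, 2 → max 36
D regrets: 5, 10, 0, 16, 8 → max 16
E regrets: 26, 3, 10, 4, 0 → max 26
Smallest max regret = 16 → D.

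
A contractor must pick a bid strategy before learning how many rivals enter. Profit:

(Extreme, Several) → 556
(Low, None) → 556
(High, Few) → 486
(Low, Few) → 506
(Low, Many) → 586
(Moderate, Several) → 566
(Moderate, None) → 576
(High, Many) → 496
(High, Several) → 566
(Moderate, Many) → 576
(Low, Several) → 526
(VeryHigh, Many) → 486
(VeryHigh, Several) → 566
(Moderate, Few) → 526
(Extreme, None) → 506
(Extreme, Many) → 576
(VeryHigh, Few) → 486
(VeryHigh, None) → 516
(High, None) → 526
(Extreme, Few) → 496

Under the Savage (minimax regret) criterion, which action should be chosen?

Column bests: None=576, Few=526, Several=566, Many=586.
Low regrets: 20, 20, 40, 0 → max 40
Moderate regrets: 0, 0, 0, 10 → max 10
High regrets: 50, 40, 0, 90 → max 90
VeryHigh regrets: 60, 40, 0, 100 → max 100
Extreme regrets: 70, 30, 10, 10 → max 70
Smallest max regret = 10 → Moderate.

Moderate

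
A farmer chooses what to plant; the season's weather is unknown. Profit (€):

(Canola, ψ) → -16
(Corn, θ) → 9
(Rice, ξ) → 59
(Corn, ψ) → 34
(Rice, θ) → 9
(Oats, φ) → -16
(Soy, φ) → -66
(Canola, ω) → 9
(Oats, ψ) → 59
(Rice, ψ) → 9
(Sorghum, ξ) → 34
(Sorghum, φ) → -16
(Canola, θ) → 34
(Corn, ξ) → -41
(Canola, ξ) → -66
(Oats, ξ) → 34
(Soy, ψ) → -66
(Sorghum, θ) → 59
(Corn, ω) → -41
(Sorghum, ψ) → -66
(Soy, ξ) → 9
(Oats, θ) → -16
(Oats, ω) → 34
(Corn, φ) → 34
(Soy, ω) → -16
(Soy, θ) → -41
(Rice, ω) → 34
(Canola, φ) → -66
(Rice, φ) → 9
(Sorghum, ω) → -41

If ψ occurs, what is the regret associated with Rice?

Best payoff under ψ is 59.
Regret = 59 − 9 = 50.

50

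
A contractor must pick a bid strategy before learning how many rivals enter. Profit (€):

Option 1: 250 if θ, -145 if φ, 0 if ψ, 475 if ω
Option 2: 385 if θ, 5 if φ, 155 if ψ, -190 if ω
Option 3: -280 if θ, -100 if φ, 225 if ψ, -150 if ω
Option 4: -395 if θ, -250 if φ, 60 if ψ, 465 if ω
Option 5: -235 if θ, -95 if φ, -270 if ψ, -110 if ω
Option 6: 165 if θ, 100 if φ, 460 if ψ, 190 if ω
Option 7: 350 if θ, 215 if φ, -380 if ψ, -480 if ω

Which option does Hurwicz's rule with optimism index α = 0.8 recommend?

Option 1: 0.8·475 + 0.2·(-145) = 351
Option 2: 0.8·385 + 0.2·(-190) = 270
Option 3: 0.8·225 + 0.2·(-280) = 124
Option 4: 0.8·465 + 0.2·(-395) = 293
Option 5: 0.8·(-95) + 0.2·(-270) = -130
Option 6: 0.8·460 + 0.2·100 = 388
Option 7: 0.8·350 + 0.2·(-480) = 184
Highest Hurwicz score = 388 → Option 6.

Option 6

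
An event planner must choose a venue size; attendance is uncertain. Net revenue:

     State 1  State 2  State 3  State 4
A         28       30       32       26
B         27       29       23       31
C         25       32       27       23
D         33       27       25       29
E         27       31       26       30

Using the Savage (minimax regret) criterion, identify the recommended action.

A

Column bests: State 1=33, State 2=32, State 3=32, State 4=31.
A regrets: 5, 2, 0, 5 → max 5
B regrets: 6, 3, 9, 0 → max 9
C regrets: 8, 0, 5, 8 → max 8
D regrets: 0, 5, 7, 2 → max 7
E regrets: 6, 1, 6, 1 → max 6
Smallest max regret = 5 → A.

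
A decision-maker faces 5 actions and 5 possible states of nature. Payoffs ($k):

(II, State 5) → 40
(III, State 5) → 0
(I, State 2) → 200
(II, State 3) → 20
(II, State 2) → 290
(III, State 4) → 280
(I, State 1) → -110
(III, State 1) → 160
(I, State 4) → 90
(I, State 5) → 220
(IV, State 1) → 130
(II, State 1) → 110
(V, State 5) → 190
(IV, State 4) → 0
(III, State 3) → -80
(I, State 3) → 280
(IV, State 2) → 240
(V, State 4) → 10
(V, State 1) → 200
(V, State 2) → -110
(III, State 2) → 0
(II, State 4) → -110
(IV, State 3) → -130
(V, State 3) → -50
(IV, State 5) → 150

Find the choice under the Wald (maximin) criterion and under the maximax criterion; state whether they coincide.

Row minima: I=-110, II=-110, III=-80, IV=-130, V=-110
Best worst-case = -80 → III.
Row maxima: I=280, II=290, III=280, IV=240, V=200
Best best-case = 290 → II.

maximin → III; maximax → II (disagree)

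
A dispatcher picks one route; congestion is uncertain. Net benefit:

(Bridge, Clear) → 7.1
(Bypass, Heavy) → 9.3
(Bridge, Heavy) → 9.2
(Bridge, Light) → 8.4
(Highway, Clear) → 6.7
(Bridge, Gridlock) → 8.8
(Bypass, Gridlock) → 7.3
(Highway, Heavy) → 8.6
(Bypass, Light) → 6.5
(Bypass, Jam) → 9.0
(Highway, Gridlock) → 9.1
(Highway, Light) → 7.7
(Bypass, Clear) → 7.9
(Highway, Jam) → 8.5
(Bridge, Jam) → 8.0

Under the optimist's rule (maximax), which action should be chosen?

Row maxima: Highway=9.1, Bridge=9.2, Bypass=9.3
Best best-case = 9.3 → Bypass.

Bypass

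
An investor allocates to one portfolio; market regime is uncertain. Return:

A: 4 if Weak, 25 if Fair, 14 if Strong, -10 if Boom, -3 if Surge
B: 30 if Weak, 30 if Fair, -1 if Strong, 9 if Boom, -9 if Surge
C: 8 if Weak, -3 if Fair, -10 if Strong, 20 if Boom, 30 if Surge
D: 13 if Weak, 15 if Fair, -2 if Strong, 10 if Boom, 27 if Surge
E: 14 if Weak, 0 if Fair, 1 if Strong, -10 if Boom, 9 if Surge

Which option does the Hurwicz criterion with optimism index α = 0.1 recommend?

D

A: 0.1·25 + 0.9·(-10) = -6.5
B: 0.1·30 + 0.9·(-9) = -5.1
C: 0.1·30 + 0.9·(-10) = -6
D: 0.1·27 + 0.9·(-2) = 0.9
E: 0.1·14 + 0.9·(-10) = -7.6
Highest Hurwicz score = 0.9 → D.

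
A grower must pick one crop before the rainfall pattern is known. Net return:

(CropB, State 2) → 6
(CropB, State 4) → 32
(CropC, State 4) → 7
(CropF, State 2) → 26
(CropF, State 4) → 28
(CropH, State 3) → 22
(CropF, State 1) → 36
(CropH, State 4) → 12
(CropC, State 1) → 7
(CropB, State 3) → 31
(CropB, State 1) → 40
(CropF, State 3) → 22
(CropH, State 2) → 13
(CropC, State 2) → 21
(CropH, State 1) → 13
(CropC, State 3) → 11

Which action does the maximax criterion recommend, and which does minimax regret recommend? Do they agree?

Row maxima: CropC=21, CropF=36, CropH=22, CropB=40
Best best-case = 40 → CropB.
Column bests: State 1=40, State 2=26, State 3=31, State 4=32.
CropC regrets: 33, 5, 20, 25 → max 33
CropF regrets: 4, 0, 9, 4 → max 9
CropH regrets: 27, 13, 9, 20 → max 27
CropB regrets: 0, 20, 0, 0 → max 20
Smallest max regret = 9 → CropF.

maximax → CropB; minimax regret → CropF (disagree)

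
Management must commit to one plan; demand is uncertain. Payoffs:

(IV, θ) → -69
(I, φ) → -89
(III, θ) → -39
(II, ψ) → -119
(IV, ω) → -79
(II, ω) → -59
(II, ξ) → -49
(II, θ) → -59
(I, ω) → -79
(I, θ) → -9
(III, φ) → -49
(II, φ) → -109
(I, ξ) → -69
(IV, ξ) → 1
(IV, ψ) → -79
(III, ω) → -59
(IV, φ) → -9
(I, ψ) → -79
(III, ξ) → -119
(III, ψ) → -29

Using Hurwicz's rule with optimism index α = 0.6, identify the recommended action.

IV

I: 0.6·(-9) + 0.4·(-89) = -41
II: 0.6·(-49) + 0.4·(-119) = -77
III: 0.6·(-29) + 0.4·(-119) = -65
IV: 0.6·1 + 0.4·(-79) = -31
Highest Hurwicz score = -31 → IV.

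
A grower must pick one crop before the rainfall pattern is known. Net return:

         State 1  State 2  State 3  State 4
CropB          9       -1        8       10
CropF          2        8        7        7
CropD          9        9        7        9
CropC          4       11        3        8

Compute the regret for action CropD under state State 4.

Best payoff under State 4 is 10.
Regret = 10 − 9 = 1.

1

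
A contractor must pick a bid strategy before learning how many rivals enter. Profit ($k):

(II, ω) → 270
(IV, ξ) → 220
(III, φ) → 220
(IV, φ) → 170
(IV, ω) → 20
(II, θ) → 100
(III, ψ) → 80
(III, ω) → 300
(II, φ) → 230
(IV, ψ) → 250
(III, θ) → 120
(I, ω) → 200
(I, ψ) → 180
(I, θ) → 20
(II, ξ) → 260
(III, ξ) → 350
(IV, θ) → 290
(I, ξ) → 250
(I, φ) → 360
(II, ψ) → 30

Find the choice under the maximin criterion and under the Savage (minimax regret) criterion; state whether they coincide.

Row minima: I=20, II=30, III=80, IV=20
Best worst-case = 80 → III.
Column bests: θ=290, φ=360, ψ=250, ω=300, ξ=350.
I regrets: 270, 0, 70, 100, 100 → max 270
II regrets: 190, 130, 220, 30, 90 → max 220
III regrets: 170, 140, 170, 0, 0 → max 170
IV regrets: 0, 190, 0, 280, 130 → max 280
Smallest max regret = 170 → III.

maximin → III; minimax regret → III (agree)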